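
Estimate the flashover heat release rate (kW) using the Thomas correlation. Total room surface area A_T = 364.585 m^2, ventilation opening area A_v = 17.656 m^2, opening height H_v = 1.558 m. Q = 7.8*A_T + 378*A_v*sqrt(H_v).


7.8*A_T = 2843.763
sqrt(H_v) = 1.2482
378*A_v*sqrt(H_v) = 8330.4
Q = 2843.763 + 8330.4 = 11174 kW

11174 kW


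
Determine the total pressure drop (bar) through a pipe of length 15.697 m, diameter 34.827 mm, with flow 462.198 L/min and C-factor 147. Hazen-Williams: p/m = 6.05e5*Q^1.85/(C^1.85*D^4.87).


Q^1.85 = 85100
C^1.85 = 10222
D^4.87 = 3.2295e+07
p/m = 0.15596 bar/m
p_total = 0.15596 * 15.697 = 2.4481 bar

2.4481 bar


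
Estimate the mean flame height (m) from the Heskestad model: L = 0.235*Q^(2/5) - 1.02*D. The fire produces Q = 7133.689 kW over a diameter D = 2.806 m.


Q^(2/5) = 34.780
0.235 * Q^(2/5) = 8.1732
1.02 * D = 2.8621
L = 5.3111 m

5.3111 m


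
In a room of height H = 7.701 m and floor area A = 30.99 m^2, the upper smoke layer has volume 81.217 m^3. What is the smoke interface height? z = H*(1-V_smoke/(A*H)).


V/(A*H) = 0.34031
1 - 0.34031 = 0.65969
z = 7.701 * 0.65969 = 5.0803 m

5.0803 m


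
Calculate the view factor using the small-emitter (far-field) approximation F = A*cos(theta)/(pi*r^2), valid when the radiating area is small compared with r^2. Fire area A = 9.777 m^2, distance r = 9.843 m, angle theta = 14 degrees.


cos(14 deg) = 0.97030
pi*r^2 = 304.37
F = 9.777 * 0.97030 / 304.37 = 0.031168

0.031168


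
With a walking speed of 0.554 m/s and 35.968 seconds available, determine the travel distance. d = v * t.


d = 0.554 * 35.968 = 19.926 m

19.926 m


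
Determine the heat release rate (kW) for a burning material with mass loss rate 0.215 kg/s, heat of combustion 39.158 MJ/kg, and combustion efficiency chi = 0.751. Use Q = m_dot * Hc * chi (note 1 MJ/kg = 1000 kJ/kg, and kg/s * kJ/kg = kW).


Hc = 39.158 MJ/kg = 39.158 * 1000 kJ/kg = 39158 kJ/kg
Q = 0.215 kg/s * 39158 kJ/kg * 0.751 = 6322.6 kW

6322.6 kW


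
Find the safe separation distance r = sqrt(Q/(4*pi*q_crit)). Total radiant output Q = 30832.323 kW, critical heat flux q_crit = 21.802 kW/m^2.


4*pi*q_crit = 273.97
Q/(4*pi*q_crit) = 112.54
r = sqrt(112.54) = 10.608 m

10.608 m


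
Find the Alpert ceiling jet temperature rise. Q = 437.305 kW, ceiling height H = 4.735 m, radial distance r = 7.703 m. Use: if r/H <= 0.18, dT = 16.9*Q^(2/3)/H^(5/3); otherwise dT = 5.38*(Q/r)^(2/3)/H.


r/H = 7.703 / 4.735 = 1.6268
r/H > 0.18, so dT = 5.38*(Q/r)^(2/3)/H
Q/r = 56.771
(Q/r)^(2/3) = 14.771
dT = 5.38 * 14.771 / 4.735 = 16.783 K

16.783 K


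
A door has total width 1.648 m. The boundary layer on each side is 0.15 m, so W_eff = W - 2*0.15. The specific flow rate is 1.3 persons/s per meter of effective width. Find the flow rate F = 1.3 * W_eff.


W_eff = 1.648 - 0.30 = 1.348 m
F = 1.3 * 1.348 = 1.7524 persons/s

1.7524 persons/s


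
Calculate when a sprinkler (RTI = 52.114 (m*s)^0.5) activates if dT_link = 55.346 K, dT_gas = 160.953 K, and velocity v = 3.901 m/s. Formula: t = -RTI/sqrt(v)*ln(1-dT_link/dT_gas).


dT_link/dT_gas = 0.34386
ln(1 - 0.34386) = -0.42139
t = -52.114 / sqrt(3.901) * -0.42139 = 11.119 s

11.119 s


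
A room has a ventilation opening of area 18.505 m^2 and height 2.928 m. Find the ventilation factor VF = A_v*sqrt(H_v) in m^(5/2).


sqrt(H_v) = 1.7111
VF = 18.505 * 1.7111 = 31.665 m^(5/2)

31.665 m^(5/2)


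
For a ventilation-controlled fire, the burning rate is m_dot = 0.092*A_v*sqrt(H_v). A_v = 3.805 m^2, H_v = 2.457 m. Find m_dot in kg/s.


sqrt(H_v) = 1.5675
m_dot = 0.092 * 3.805 * 1.5675 = 0.54871 kg/s

0.54871 kg/s


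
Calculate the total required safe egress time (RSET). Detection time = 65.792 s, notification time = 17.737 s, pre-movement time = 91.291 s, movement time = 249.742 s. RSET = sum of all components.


Total = 65.792 + 17.737 + 91.291 + 249.742 = 424.562 s

424.562 s


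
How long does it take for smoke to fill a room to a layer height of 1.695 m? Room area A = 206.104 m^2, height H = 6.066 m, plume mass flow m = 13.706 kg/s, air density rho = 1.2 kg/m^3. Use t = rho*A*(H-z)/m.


H - z = 4.371 m
t = 1.2 * 206.104 * 4.371 / 13.706 = 78.875 s

78.875 s


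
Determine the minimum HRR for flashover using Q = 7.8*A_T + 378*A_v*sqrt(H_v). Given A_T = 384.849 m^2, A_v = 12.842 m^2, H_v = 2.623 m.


7.8*A_T = 3001.8
sqrt(H_v) = 1.6196
378*A_v*sqrt(H_v) = 7861.8
Q = 3001.8 + 7861.8 = 10864 kW

10864 kW


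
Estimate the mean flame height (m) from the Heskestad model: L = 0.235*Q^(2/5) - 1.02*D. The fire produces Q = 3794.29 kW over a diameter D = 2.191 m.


Q^(2/5) = 27.018
0.235 * Q^(2/5) = 6.3492
1.02 * D = 2.2348
L = 4.1144 m

4.1144 m


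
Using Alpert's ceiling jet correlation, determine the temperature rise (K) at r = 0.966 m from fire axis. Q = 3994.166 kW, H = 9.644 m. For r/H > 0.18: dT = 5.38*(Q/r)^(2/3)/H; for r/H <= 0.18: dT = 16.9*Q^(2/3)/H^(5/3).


r/H = 0.966 / 9.644 = 0.10017
r/H <= 0.18, so dT = 16.9*Q^(2/3)/H^(5/3)
Q^(2/3) = 251.74
H^(5/3) = 43.695
dT = 16.9 * 251.74 / 43.695 = 97.366 K

97.366 K


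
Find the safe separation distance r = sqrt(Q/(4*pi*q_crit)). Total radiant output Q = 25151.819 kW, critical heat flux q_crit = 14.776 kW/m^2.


4*pi*q_crit = 185.68
Q/(4*pi*q_crit) = 135.46
r = sqrt(135.46) = 11.639 m

11.639 m


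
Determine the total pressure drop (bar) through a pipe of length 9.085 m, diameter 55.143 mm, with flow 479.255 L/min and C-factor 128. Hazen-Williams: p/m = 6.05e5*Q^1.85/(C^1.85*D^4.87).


Q^1.85 = 91001
C^1.85 = 7913.0
D^4.87 = 3.0273e+08
p/m = 0.022983 bar/m
p_total = 0.022983 * 9.085 = 0.20880 bar

0.20880 bar


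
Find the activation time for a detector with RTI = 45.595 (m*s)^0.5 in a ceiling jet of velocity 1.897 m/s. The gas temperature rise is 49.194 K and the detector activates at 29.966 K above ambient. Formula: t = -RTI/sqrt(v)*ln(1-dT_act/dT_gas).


dT_act/dT_gas = 0.60914
ln(1 - 0.60914) = -0.93940
t = -45.595 / sqrt(1.897) * -0.93940 = 31.098 s

31.098 s


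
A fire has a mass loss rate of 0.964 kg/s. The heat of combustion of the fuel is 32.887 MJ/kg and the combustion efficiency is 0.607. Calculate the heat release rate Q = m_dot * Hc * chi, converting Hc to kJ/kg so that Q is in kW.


Hc = 32.887 MJ/kg = 32.887 * 1000 kJ/kg = 32887 kJ/kg
Q = 0.964 kg/s * 32887 kJ/kg * 0.607 = 19244 kW

19244 kW


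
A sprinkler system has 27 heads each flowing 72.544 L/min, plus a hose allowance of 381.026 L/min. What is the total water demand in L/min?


Sprinkler demand = 27 * 72.544 = 1958.688 L/min
Total = 1958.688 + 381.026 = 2339.714 L/min

2339.714 L/min


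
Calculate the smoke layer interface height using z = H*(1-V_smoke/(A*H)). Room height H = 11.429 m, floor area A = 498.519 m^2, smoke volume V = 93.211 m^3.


V/(A*H) = 0.016360
1 - 0.016360 = 0.98364
z = 11.429 * 0.98364 = 11.242 m

11.242 m


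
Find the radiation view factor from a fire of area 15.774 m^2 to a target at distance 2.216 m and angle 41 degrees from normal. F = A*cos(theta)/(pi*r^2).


cos(41 deg) = 0.75471
pi*r^2 = 15.427
F = 15.774 * 0.75471 / 15.427 = 0.77167

0.77167


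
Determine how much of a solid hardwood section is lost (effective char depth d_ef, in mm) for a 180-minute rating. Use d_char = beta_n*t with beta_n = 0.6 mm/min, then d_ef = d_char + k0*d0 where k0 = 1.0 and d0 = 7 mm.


d_char = 0.6 * 180 = 108 mm
d_ef = 108 + 1.0*7 = 115 mm

115 mm


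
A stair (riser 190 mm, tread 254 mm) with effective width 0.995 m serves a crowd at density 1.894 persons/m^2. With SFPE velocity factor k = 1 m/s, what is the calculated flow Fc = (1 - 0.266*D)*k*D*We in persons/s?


1 - 0.266*D = 1 - 0.266*1.894 = 0.49620
Fs = 0.49620 * 1 * 1.894 = 0.93980 persons/(s*m)
Fc = 0.93980 * 0.995 = 0.93510 persons/s

0.93510 persons/s


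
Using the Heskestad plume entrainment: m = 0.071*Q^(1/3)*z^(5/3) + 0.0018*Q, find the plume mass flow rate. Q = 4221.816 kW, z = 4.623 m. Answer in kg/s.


Q^(1/3) = 16.162
z^(5/3) = 12.829
First term = 0.071 * 16.162 * 12.829 = 14.722
Second term = 0.0018 * 4221.816 = 7.5993
m = 22.321 kg/s

22.321 kg/s


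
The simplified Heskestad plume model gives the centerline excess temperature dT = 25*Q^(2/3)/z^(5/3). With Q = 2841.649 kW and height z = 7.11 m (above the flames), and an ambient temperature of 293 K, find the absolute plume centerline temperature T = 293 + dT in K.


Q^(2/3) = 200.62
z^(5/3) = 26.290
dT = 25 * 200.62 / 26.290 = 190.78 K
T = 293 + 190.78 = 483.78 K

483.78 K


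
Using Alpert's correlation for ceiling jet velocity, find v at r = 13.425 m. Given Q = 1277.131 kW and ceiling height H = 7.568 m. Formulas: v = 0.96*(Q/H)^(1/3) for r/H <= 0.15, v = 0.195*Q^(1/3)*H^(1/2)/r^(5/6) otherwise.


r/H = 13.425 / 7.568 = 1.7739
r/H > 0.15, so v = 0.195*Q^(1/3)*H^(1/2)/r^(5/6)
Q^(1/3) = 10.850
H^(1/2) = 2.7510
r^(5/6) = 8.7082
v = 0.195 * 10.850 * 2.7510 / 8.7082 = 0.66836 m/s

0.66836 m/s


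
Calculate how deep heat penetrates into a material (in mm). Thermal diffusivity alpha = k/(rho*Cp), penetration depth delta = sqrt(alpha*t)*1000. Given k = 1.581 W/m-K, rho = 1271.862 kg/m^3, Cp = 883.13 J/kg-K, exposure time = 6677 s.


alpha = 1.581 / (1271.862 * 883.13) = 1.4076e-06 m^2/s
alpha * t = 0.0093983
delta = sqrt(0.0093983) * 1000 = 96.945 mm

96.945 mm


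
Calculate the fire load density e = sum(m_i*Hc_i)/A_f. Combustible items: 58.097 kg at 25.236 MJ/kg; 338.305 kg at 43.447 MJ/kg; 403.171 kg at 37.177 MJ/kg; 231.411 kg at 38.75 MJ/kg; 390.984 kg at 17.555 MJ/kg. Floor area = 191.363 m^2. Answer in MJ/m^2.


Total energy = 58.097*25.236 + 338.305*43.447 + 403.171*37.177 + 231.411*38.75 + 390.984*17.555
= 1466.136 + 14698.34 + 14988.69 + 8967.176 + 6863.724
= 46984.06 MJ
e = 46984.06 / 191.363 = 245.52 MJ/m^2

245.52 MJ/m^2


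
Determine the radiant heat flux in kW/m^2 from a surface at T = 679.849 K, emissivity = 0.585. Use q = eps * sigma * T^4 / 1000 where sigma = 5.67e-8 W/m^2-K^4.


T^4 = 2.1362e+11
q = 0.585 * 5.67e-8 * 2.1362e+11 / 1000 = 7.0858 kW/m^2

7.0858 kW/m^2


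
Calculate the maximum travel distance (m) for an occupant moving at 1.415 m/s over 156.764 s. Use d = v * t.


d = 1.415 * 156.764 = 221.82 m

221.82 m


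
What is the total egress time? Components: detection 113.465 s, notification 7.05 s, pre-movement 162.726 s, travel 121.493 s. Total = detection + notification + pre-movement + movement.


Total = 113.465 + 7.05 + 162.726 + 121.493 = 404.734 s

404.734 s


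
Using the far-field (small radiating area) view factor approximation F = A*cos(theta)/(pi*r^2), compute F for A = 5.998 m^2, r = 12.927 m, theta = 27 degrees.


cos(27 deg) = 0.89101
pi*r^2 = 524.98
F = 5.998 * 0.89101 / 524.98 = 0.010180

0.010180


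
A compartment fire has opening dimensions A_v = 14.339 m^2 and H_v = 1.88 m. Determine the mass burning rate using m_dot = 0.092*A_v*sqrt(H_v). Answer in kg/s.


sqrt(H_v) = 1.3711
m_dot = 0.092 * 14.339 * 1.3711 = 1.8088 kg/s

1.8088 kg/s


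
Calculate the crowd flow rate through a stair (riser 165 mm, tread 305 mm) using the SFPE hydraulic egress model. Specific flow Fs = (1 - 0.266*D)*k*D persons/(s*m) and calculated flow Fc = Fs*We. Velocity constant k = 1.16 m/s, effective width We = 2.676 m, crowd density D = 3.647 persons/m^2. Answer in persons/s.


1 - 0.266*D = 1 - 0.266*3.647 = 0.029898
Fs = 0.029898 * 1.16 * 3.647 = 0.12648 persons/(s*m)
Fc = 0.12648 * 2.676 = 0.33847 persons/s

0.33847 persons/s


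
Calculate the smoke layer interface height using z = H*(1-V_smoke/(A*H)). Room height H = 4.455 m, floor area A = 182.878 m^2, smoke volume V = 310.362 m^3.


V/(A*H) = 0.38094
1 - 0.38094 = 0.61906
z = 4.455 * 0.61906 = 2.7579 m

2.7579 m


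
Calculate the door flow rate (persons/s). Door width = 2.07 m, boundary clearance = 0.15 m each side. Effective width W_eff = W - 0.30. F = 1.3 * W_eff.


W_eff = 2.07 - 0.30 = 1.77 m
F = 1.3 * 1.77 = 2.301 persons/s

2.301 persons/s


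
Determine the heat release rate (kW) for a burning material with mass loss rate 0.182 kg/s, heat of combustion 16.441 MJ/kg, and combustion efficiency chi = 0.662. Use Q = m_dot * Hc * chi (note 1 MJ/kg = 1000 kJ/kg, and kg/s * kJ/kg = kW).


Hc = 16.441 MJ/kg = 16.441 * 1000 kJ/kg = 16441 kJ/kg
Q = 0.182 kg/s * 16441 kJ/kg * 0.662 = 1980.9 kW

1980.9 kW


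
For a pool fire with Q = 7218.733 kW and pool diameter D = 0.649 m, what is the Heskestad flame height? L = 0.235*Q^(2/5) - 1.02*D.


Q^(2/5) = 34.945
0.235 * Q^(2/5) = 8.2121
1.02 * D = 0.66198
L = 7.5501 m

7.5501 m


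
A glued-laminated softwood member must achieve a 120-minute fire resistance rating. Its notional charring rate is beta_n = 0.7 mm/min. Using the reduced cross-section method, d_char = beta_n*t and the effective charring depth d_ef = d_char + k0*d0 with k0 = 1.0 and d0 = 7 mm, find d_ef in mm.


d_char = 0.7 * 120 = 84 mm
d_ef = 84 + 1.0*7 = 91 mm

91 mm


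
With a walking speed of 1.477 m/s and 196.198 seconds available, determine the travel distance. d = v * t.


d = 1.477 * 196.198 = 289.78 m

289.78 m


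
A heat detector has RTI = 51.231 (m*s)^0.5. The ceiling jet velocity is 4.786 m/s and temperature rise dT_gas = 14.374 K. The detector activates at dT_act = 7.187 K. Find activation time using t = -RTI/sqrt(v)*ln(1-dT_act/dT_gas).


dT_act/dT_gas = 0.5
ln(1 - 0.5) = -0.69315
t = -51.231 / sqrt(4.786) * -0.69315 = 16.232 s

16.232 s


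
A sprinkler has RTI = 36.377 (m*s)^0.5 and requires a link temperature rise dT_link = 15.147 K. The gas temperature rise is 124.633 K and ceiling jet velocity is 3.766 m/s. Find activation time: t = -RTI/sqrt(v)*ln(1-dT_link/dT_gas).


dT_link/dT_gas = 0.12153
ln(1 - 0.12153) = -0.12958
t = -36.377 / sqrt(3.766) * -0.12958 = 2.4289 s

2.4289 s


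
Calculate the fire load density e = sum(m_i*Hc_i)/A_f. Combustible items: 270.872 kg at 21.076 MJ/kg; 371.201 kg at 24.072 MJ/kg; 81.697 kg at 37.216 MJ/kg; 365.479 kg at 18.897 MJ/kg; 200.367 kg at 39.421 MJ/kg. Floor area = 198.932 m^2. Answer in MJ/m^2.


Total energy = 270.872*21.076 + 371.201*24.072 + 81.697*37.216 + 365.479*18.897 + 200.367*39.421
= 5708.898 + 8935.550 + 3040.436 + 6906.457 + 7898.668
= 32490.01 MJ
e = 32490.01 / 198.932 = 163.32 MJ/m^2

163.32 MJ/m^2


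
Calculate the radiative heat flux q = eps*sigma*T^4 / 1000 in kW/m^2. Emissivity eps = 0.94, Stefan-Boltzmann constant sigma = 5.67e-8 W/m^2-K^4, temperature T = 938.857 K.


T^4 = 7.7696e+11
q = 0.94 * 5.67e-8 * 7.7696e+11 / 1000 = 41.410 kW/m^2

41.410 kW/m^2


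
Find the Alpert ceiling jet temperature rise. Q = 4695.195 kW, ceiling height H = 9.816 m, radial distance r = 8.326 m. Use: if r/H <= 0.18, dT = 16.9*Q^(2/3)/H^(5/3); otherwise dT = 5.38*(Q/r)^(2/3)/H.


r/H = 8.326 / 9.816 = 0.84821
r/H > 0.18, so dT = 5.38*(Q/r)^(2/3)/H
Q/r = 563.92
(Q/r)^(2/3) = 68.257
dT = 5.38 * 68.257 / 9.816 = 37.410 K

37.410 K


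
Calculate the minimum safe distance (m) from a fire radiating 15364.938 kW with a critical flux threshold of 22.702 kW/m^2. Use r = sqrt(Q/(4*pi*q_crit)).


4*pi*q_crit = 285.28
Q/(4*pi*q_crit) = 53.859
r = sqrt(53.859) = 7.3389 m

7.3389 m


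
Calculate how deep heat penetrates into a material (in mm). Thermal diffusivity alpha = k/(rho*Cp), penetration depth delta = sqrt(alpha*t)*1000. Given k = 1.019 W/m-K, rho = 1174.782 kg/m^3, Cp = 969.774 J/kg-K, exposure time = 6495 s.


alpha = 1.019 / (1174.782 * 969.774) = 8.9443e-07 m^2/s
alpha * t = 0.0058093
delta = sqrt(0.0058093) * 1000 = 76.219 mm

76.219 mm


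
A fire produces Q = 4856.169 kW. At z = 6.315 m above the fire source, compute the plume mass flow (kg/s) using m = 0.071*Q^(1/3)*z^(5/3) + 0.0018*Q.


Q^(1/3) = 16.934
z^(5/3) = 21.575
First term = 0.071 * 16.934 * 21.575 = 25.941
Second term = 0.0018 * 4856.169 = 8.7411
m = 34.682 kg/s

34.682 kg/s


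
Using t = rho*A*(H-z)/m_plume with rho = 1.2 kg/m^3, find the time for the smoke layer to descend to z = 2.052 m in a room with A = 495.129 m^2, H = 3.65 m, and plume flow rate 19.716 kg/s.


H - z = 1.598 m
t = 1.2 * 495.129 * 1.598 / 19.716 = 48.157 s

48.157 s


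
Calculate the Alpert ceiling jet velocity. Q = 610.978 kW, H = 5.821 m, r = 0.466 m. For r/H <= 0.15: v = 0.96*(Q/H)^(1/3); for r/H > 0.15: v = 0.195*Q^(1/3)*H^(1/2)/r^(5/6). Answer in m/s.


r/H = 0.466 / 5.821 = 0.080055
r/H <= 0.15, so v = 0.96*(Q/H)^(1/3)
Q/H = 104.96
(Q/H)^(1/3) = 4.7171
v = 0.96 * 4.7171 = 4.5284 m/s

4.5284 m/s


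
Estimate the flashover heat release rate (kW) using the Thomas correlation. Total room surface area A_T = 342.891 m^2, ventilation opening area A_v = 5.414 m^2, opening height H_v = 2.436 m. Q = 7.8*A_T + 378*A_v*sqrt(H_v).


7.8*A_T = 2674.5
sqrt(H_v) = 1.5608
378*A_v*sqrt(H_v) = 3194.1
Q = 2674.5 + 3194.1 = 5868.7 kW

5868.7 kW


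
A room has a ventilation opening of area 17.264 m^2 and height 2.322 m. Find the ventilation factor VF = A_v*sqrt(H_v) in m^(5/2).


sqrt(H_v) = 1.5238
VF = 17.264 * 1.5238 = 26.307 m^(5/2)

26.307 m^(5/2)


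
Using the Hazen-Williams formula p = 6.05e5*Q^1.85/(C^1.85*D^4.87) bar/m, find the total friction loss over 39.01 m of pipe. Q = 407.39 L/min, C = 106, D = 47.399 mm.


Q^1.85 = 67378
C^1.85 = 5582.3
D^4.87 = 1.4488e+08
p/m = 0.050404 bar/m
p_total = 0.050404 * 39.01 = 1.9663 bar

1.9663 bar


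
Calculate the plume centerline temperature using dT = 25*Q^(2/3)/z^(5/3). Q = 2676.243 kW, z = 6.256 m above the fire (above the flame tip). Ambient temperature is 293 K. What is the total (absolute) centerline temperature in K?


Q^(2/3) = 192.76
z^(5/3) = 21.240
dT = 25 * 192.76 / 21.240 = 226.88 K
T = 293 + 226.88 = 519.88 K

519.88 K


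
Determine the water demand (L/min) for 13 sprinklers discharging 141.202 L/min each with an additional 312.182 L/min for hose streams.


Sprinkler demand = 13 * 141.202 = 1835.626 L/min
Total = 1835.626 + 312.182 = 2147.808 L/min

2147.808 L/min


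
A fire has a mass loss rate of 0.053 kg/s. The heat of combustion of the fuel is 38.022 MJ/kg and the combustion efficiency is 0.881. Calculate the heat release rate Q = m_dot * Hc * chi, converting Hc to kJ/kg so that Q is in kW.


Hc = 38.022 MJ/kg = 38.022 * 1000 kJ/kg = 38022 kJ/kg
Q = 0.053 kg/s * 38022 kJ/kg * 0.881 = 1775.4 kW

1775.4 kW


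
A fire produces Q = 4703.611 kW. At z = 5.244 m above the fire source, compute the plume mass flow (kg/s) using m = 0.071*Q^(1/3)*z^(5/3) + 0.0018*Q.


Q^(1/3) = 16.755
z^(5/3) = 15.828
First term = 0.071 * 16.755 * 15.828 = 18.830
Second term = 0.0018 * 4703.611 = 8.4665
m = 27.296 kg/s

27.296 kg/s


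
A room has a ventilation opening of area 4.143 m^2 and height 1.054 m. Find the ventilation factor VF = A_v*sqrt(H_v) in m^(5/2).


sqrt(H_v) = 1.0266
VF = 4.143 * 1.0266 = 4.2534 m^(5/2)

4.2534 m^(5/2)


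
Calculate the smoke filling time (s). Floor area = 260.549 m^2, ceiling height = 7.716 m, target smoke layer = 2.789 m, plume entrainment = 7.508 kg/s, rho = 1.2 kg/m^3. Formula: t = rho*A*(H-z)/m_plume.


H - z = 4.927 m
t = 1.2 * 260.549 * 4.927 / 7.508 = 205.18 s

205.18 s


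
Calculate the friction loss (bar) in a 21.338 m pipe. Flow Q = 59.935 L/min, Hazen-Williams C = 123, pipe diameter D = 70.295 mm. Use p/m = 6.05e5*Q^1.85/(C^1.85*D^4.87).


Q^1.85 = 1944.1
C^1.85 = 7350.6
D^4.87 = 9.8747e+08
p/m = 0.00016204 bar/m
p_total = 0.00016204 * 21.338 = 0.0034576 bar

0.0034576 bar


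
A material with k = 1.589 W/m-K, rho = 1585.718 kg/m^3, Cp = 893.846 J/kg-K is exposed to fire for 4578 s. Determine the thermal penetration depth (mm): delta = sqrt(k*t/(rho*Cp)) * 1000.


alpha = 1.589 / (1585.718 * 893.846) = 1.1211e-06 m^2/s
alpha * t = 0.0051323
delta = sqrt(0.0051323) * 1000 = 71.640 mm

71.640 mm


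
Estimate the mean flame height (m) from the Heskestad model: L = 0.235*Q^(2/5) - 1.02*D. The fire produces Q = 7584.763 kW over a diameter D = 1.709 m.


Q^(2/5) = 35.643
0.235 * Q^(2/5) = 8.3762
1.02 * D = 1.7432
L = 6.6330 m

6.6330 m


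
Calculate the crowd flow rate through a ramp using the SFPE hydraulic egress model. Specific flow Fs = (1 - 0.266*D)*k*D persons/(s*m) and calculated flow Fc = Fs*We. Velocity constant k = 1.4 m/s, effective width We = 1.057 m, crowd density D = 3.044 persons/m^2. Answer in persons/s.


1 - 0.266*D = 1 - 0.266*3.044 = 0.19030
Fs = 0.19030 * 1.4 * 3.044 = 0.81097 persons/(s*m)
Fc = 0.81097 * 1.057 = 0.85719 persons/s

0.85719 persons/s


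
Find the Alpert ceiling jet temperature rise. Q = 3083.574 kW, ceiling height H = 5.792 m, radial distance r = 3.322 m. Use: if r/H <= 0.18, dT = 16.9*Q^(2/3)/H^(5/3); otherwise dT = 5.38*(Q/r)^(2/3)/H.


r/H = 3.322 / 5.792 = 0.57355
r/H > 0.18, so dT = 5.38*(Q/r)^(2/3)/H
Q/r = 928.23
(Q/r)^(2/3) = 95.156
dT = 5.38 * 95.156 / 5.792 = 88.387 K

88.387 K


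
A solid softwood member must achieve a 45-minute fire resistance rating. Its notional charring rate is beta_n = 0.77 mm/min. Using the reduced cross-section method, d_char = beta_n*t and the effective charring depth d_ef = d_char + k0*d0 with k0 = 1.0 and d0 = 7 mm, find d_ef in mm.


d_char = 0.77 * 45 = 34.65 mm
d_ef = 34.65 + 1.0*7 = 41.65 mm

41.65 mm


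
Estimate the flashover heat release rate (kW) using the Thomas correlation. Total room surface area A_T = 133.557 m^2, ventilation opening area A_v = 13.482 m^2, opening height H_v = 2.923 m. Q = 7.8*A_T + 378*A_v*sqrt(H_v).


7.8*A_T = 1041.7
sqrt(H_v) = 1.7097
378*A_v*sqrt(H_v) = 8712.9
Q = 1041.7 + 8712.9 = 9754.6 kW

9754.6 kW


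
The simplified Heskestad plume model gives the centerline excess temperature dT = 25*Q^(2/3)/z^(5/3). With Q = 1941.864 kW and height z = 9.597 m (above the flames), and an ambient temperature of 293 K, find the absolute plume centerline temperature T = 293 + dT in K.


Q^(2/3) = 155.65
z^(5/3) = 43.340
dT = 25 * 155.65 / 43.340 = 89.783 K
T = 293 + 89.783 = 382.78 K

382.78 K


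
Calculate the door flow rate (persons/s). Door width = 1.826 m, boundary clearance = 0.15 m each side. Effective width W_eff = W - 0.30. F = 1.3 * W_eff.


W_eff = 1.826 - 0.30 = 1.526 m
F = 1.3 * 1.526 = 1.9838 persons/s

1.9838 persons/s


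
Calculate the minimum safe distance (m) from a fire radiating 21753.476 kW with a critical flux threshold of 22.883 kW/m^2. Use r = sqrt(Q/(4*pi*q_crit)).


4*pi*q_crit = 287.56
Q/(4*pi*q_crit) = 75.649
r = sqrt(75.649) = 8.6977 m

8.6977 m


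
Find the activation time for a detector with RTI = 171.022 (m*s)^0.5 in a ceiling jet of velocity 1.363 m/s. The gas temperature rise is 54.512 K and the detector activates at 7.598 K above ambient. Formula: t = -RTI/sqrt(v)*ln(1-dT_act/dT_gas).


dT_act/dT_gas = 0.13938
ln(1 - 0.13938) = -0.15010
t = -171.022 / sqrt(1.363) * -0.15010 = 21.989 s

21.989 s


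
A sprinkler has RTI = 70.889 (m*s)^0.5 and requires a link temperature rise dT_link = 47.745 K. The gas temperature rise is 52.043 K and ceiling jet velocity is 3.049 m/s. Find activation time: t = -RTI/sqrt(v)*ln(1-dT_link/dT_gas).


dT_link/dT_gas = 0.91741
ln(1 - 0.91741) = -2.4939
t = -70.889 / sqrt(3.049) * -2.4939 = 101.25 s

101.25 s


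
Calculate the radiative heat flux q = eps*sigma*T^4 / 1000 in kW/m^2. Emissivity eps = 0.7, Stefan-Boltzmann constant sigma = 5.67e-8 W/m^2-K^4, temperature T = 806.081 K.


T^4 = 4.2220e+11
q = 0.7 * 5.67e-8 * 4.2220e+11 / 1000 = 16.757 kW/m^2

16.757 kW/m^2


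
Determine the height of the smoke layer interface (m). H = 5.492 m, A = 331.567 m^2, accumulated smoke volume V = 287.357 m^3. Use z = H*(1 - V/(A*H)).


V/(A*H) = 0.15780
1 - 0.15780 = 0.84220
z = 5.492 * 0.84220 = 4.6253 m

4.6253 m


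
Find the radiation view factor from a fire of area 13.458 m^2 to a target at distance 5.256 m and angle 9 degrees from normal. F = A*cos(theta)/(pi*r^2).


cos(9 deg) = 0.98769
pi*r^2 = 86.788
F = 13.458 * 0.98769 / 86.788 = 0.15316

0.15316


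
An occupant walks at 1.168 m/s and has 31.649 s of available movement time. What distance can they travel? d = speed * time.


d = 1.168 * 31.649 = 36.966 m

36.966 m


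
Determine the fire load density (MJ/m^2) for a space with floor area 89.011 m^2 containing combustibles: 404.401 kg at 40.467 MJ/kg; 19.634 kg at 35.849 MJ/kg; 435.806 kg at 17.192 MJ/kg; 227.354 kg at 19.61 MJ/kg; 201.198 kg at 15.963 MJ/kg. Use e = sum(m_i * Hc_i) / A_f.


Total energy = 404.401*40.467 + 19.634*35.849 + 435.806*17.192 + 227.354*19.61 + 201.198*15.963
= 16364.90 + 703.8593 + 7492.377 + 4458.412 + 3211.724
= 32231.27 MJ
e = 32231.27 / 89.011 = 362.10 MJ/m^2

362.10 MJ/m^2


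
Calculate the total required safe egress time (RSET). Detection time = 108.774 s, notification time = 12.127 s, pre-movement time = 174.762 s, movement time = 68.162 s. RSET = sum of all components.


Total = 108.774 + 12.127 + 174.762 + 68.162 = 363.825 s

363.825 s


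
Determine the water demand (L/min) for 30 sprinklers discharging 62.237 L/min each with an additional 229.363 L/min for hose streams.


Sprinkler demand = 30 * 62.237 = 1867.11 L/min
Total = 1867.11 + 229.363 = 2096.473 L/min

2096.473 L/min


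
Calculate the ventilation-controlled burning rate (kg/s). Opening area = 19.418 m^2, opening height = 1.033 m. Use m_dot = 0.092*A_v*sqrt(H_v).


sqrt(H_v) = 1.0164
m_dot = 0.092 * 19.418 * 1.0164 = 1.8157 kg/s

1.8157 kg/s


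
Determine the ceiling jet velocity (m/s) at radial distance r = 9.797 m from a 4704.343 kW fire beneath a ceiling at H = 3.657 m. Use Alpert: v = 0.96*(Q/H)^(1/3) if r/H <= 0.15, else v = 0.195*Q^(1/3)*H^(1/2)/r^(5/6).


r/H = 9.797 / 3.657 = 2.6790
r/H > 0.15, so v = 0.195*Q^(1/3)*H^(1/2)/r^(5/6)
Q^(1/3) = 16.756
H^(1/2) = 1.9123
r^(5/6) = 6.6975
v = 0.195 * 16.756 * 1.9123 / 6.6975 = 0.93294 m/s

0.93294 m/s


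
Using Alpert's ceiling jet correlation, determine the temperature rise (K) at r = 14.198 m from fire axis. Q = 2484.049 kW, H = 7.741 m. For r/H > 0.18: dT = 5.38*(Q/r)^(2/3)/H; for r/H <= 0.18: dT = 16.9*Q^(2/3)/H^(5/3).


r/H = 14.198 / 7.741 = 1.8341
r/H > 0.18, so dT = 5.38*(Q/r)^(2/3)/H
Q/r = 174.96
(Q/r)^(2/3) = 31.282
dT = 5.38 * 31.282 / 7.741 = 21.741 K

21.741 K


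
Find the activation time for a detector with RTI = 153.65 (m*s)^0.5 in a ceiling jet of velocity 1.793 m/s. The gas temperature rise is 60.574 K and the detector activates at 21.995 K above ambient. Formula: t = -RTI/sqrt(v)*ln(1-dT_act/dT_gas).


dT_act/dT_gas = 0.36311
ln(1 - 0.36311) = -0.45116
t = -153.65 / sqrt(1.793) * -0.45116 = 51.769 s

51.769 s


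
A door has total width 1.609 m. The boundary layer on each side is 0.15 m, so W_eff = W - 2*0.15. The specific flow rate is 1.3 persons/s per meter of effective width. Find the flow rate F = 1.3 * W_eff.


W_eff = 1.609 - 0.30 = 1.309 m
F = 1.3 * 1.309 = 1.7017 persons/s

1.7017 persons/s


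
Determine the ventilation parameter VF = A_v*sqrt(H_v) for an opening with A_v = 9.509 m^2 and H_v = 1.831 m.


sqrt(H_v) = 1.3531
VF = 9.509 * 1.3531 = 12.867 m^(5/2)

12.867 m^(5/2)


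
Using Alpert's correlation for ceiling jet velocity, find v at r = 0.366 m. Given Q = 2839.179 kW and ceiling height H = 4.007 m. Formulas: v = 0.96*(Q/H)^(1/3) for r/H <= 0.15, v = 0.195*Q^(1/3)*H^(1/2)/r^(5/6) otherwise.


r/H = 0.366 / 4.007 = 0.091340
r/H <= 0.15, so v = 0.96*(Q/H)^(1/3)
Q/H = 708.55
(Q/H)^(1/3) = 8.9151
v = 0.96 * 8.9151 = 8.5585 m/s

8.5585 m/s


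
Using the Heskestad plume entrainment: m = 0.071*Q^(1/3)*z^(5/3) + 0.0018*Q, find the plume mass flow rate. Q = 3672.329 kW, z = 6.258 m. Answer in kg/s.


Q^(1/3) = 15.428
z^(5/3) = 21.252
First term = 0.071 * 15.428 * 21.252 = 23.279
Second term = 0.0018 * 3672.329 = 6.6102
m = 29.889 kg/s

29.889 kg/s


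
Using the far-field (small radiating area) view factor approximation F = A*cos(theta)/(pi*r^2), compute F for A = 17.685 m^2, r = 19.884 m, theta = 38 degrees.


cos(38 deg) = 0.78801
pi*r^2 = 1242.1
F = 17.685 * 0.78801 / 1242.1 = 0.011220

0.011220


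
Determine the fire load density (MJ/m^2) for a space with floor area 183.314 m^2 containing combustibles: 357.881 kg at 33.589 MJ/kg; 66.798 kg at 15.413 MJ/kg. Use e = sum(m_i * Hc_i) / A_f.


Total energy = 357.881*33.589 + 66.798*15.413
= 12020.86 + 1029.558
= 13050.42 MJ
e = 13050.42 / 183.314 = 71.192 MJ/m^2

71.192 MJ/m^2


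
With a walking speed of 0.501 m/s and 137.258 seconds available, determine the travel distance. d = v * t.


d = 0.501 * 137.258 = 68.766 m

68.766 m


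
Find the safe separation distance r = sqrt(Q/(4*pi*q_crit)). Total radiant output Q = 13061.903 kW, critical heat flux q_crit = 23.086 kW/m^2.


4*pi*q_crit = 290.11
Q/(4*pi*q_crit) = 45.024
r = sqrt(45.024) = 6.7100 m

6.7100 m


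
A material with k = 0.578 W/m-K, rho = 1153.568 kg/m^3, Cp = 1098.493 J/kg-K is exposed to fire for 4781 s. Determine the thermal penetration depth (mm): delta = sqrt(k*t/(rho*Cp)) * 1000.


alpha = 0.578 / (1153.568 * 1098.493) = 4.5613e-07 m^2/s
alpha * t = 0.0021808
delta = sqrt(0.0021808) * 1000 = 46.699 mm

46.699 mm


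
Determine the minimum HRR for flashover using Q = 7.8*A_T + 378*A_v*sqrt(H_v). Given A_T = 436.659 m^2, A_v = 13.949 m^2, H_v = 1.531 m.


7.8*A_T = 3405.9
sqrt(H_v) = 1.2373
378*A_v*sqrt(H_v) = 6524.1
Q = 3405.9 + 6524.1 = 9930.1 kW

9930.1 kW


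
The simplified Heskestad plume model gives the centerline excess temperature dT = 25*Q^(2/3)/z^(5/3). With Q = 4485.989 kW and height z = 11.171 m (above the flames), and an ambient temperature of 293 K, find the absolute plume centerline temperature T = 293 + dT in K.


Q^(2/3) = 272.00
z^(5/3) = 55.824
dT = 25 * 272.00 / 55.824 = 121.81 K
T = 293 + 121.81 = 414.81 K

414.81 K


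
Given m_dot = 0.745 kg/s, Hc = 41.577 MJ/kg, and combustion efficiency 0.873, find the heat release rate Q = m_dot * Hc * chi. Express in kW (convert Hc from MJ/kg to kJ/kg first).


Hc = 41.577 MJ/kg = 41.577 * 1000 kJ/kg = 41577 kJ/kg
Q = 0.745 kg/s * 41577 kJ/kg * 0.873 = 27041 kW

27041 kW


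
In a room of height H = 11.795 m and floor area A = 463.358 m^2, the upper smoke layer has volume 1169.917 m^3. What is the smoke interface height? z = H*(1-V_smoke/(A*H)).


V/(A*H) = 0.21406
1 - 0.21406 = 0.78594
z = 11.795 * 0.78594 = 9.2701 m

9.2701 m


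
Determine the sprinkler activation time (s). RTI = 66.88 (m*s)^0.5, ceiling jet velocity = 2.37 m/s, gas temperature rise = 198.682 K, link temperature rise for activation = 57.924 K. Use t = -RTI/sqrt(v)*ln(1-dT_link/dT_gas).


dT_link/dT_gas = 0.29154
ln(1 - 0.29154) = -0.34466
t = -66.88 / sqrt(2.37) * -0.34466 = 14.973 s

14.973 s


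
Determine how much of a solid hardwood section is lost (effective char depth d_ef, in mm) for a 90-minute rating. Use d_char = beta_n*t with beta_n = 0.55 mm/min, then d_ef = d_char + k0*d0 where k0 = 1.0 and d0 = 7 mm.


d_char = 0.55 * 90 = 49.5 mm
d_ef = 49.5 + 1.0*7 = 56.5 mm

56.5 mm


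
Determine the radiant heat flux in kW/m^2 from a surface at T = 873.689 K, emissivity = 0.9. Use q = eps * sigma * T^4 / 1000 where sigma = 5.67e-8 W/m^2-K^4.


T^4 = 5.8268e+11
q = 0.9 * 5.67e-8 * 5.8268e+11 / 1000 = 29.734 kW/m^2

29.734 kW/m^2


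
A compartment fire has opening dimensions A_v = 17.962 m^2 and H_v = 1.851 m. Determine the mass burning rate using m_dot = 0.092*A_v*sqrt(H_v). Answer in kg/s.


sqrt(H_v) = 1.3605
m_dot = 0.092 * 17.962 * 1.3605 = 2.2483 kg/s

2.2483 kg/s


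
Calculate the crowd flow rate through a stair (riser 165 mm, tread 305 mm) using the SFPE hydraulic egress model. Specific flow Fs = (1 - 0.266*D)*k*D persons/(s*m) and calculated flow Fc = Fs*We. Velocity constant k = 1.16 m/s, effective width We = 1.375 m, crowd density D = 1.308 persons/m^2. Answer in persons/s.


1 - 0.266*D = 1 - 0.266*1.308 = 0.65207
Fs = 0.65207 * 1.16 * 1.308 = 0.98938 persons/(s*m)
Fc = 0.98938 * 1.375 = 1.3604 persons/s

1.3604 persons/s


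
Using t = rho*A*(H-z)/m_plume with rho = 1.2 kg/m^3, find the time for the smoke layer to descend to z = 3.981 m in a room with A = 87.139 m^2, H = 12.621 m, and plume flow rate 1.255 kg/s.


H - z = 8.64 m
t = 1.2 * 87.139 * 8.64 / 1.255 = 719.89 s

719.89 s


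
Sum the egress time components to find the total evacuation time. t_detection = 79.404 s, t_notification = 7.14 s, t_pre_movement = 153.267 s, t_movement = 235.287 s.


Total = 79.404 + 7.14 + 153.267 + 235.287 = 475.098 s

475.098 s


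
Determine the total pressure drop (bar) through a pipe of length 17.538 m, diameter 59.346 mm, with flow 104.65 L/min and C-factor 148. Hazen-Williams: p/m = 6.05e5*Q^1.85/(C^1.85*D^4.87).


Q^1.85 = 5451.5
C^1.85 = 10351
D^4.87 = 4.3293e+08
p/m = 0.00073599 bar/m
p_total = 0.00073599 * 17.538 = 0.012908 bar

0.012908 bar


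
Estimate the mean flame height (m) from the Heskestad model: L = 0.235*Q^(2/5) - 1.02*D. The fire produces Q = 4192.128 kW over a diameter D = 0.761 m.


Q^(2/5) = 28.117
0.235 * Q^(2/5) = 6.6076
1.02 * D = 0.77622
L = 5.8313 m

5.8313 m


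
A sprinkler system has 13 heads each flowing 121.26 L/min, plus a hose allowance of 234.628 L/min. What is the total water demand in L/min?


Sprinkler demand = 13 * 121.26 = 1576.38 L/min
Total = 1576.38 + 234.628 = 1811.008 L/min

1811.008 L/min


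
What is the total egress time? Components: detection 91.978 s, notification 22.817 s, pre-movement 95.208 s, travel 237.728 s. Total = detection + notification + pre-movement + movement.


Total = 91.978 + 22.817 + 95.208 + 237.728 = 447.731 s

447.731 s


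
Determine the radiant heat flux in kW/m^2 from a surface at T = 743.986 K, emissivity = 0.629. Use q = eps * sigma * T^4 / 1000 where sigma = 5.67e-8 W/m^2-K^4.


T^4 = 3.0638e+11
q = 0.629 * 5.67e-8 * 3.0638e+11 / 1000 = 10.927 kW/m^2

10.927 kW/m^2


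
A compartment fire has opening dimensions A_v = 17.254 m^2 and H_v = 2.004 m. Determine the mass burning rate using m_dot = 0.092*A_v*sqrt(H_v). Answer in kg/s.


sqrt(H_v) = 1.4156
m_dot = 0.092 * 17.254 * 1.4156 = 2.2471 kg/s

2.2471 kg/s


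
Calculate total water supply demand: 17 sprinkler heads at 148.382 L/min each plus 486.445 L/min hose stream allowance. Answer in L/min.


Sprinkler demand = 17 * 148.382 = 2522.494 L/min
Total = 2522.494 + 486.445 = 3008.939 L/min

3008.939 L/min


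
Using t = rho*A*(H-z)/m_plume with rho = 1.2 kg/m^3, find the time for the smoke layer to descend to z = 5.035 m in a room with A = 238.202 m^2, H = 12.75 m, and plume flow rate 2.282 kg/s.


H - z = 7.715 m
t = 1.2 * 238.202 * 7.715 / 2.282 = 966.38 s

966.38 s


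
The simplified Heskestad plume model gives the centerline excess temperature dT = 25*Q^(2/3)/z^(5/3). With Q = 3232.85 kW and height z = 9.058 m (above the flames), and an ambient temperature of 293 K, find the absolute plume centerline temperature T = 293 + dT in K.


Q^(2/3) = 218.64
z^(5/3) = 39.360
dT = 25 * 218.64 / 39.360 = 138.87 K
T = 293 + 138.87 = 431.87 K

431.87 K


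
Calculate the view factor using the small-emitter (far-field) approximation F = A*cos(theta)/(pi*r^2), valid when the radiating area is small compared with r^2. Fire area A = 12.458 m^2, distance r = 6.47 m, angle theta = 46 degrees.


cos(46 deg) = 0.69466
pi*r^2 = 131.51
F = 12.458 * 0.69466 / 131.51 = 0.065805

0.065805


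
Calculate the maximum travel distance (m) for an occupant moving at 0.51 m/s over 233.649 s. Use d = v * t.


d = 0.51 * 233.649 = 119.16 m

119.16 m


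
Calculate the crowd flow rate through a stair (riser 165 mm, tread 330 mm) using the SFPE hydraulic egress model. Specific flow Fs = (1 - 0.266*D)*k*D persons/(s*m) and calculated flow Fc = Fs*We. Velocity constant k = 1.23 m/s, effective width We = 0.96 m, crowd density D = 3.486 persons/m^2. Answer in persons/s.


1 - 0.266*D = 1 - 0.266*3.486 = 0.072724
Fs = 0.072724 * 1.23 * 3.486 = 0.31182 persons/(s*m)
Fc = 0.31182 * 0.96 = 0.29935 persons/s

0.29935 persons/s


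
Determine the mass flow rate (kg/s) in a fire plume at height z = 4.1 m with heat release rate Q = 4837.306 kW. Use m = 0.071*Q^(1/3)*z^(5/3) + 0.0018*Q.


Q^(1/3) = 16.912
z^(5/3) = 10.503
First term = 0.071 * 16.912 * 10.503 = 12.611
Second term = 0.0018 * 4837.306 = 8.7072
m = 21.319 kg/s

21.319 kg/s


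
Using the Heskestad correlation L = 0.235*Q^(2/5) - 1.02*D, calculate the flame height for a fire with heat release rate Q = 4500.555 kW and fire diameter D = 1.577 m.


Q^(2/5) = 28.927
0.235 * Q^(2/5) = 6.7979
1.02 * D = 1.6085
L = 5.1894 m

5.1894 m


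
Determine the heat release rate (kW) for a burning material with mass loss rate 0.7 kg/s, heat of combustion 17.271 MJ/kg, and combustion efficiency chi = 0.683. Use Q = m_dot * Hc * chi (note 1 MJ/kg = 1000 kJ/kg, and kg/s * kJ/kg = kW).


Hc = 17.271 MJ/kg = 17.271 * 1000 kJ/kg = 17271 kJ/kg
Q = 0.7 kg/s * 17271 kJ/kg * 0.683 = 8257.3 kW

8257.3 kW


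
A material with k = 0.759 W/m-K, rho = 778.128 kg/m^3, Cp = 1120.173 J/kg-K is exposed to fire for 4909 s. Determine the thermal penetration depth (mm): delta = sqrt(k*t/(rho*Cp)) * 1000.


alpha = 0.759 / (778.128 * 1120.173) = 8.7077e-07 m^2/s
alpha * t = 0.0042746
delta = sqrt(0.0042746) * 1000 = 65.381 mm

65.381 mm


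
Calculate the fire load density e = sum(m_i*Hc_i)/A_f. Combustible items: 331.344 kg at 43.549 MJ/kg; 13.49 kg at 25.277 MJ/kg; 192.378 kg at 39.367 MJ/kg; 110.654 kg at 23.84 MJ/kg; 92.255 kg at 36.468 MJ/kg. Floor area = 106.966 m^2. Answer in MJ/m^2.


Total energy = 331.344*43.549 + 13.49*25.277 + 192.378*39.367 + 110.654*23.84 + 92.255*36.468
= 14429.70 + 340.9867 + 7573.345 + 2637.991 + 3364.355
= 28346.38 MJ
e = 28346.38 / 106.966 = 265.00 MJ/m^2

265.00 MJ/m^2


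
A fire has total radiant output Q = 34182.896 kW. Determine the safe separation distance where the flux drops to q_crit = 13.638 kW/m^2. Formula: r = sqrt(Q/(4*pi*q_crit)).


4*pi*q_crit = 171.38
Q/(4*pi*q_crit) = 199.46
r = sqrt(199.46) = 14.123 m

14.123 m


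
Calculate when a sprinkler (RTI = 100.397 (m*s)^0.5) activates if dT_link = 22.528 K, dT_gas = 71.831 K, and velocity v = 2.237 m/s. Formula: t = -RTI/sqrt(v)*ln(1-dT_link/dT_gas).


dT_link/dT_gas = 0.31363
ln(1 - 0.31363) = -0.37633
t = -100.397 / sqrt(2.237) * -0.37633 = 25.261 s

25.261 s


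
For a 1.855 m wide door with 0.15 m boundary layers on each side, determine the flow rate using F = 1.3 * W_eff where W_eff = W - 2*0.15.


W_eff = 1.855 - 0.30 = 1.555 m
F = 1.3 * 1.555 = 2.0215 persons/s

2.0215 persons/s


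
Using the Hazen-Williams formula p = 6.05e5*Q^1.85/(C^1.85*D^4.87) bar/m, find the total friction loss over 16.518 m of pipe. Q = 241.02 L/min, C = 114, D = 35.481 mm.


Q^1.85 = 25515
C^1.85 = 6386.7
D^4.87 = 3.5357e+07
p/m = 0.068360 bar/m
p_total = 0.068360 * 16.518 = 1.1292 bar

1.1292 bar


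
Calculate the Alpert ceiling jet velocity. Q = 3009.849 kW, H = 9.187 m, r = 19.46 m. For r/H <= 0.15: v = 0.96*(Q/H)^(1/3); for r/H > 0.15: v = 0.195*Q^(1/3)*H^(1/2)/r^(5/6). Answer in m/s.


r/H = 19.46 / 9.187 = 2.1182
r/H > 0.15, so v = 0.195*Q^(1/3)*H^(1/2)/r^(5/6)
Q^(1/3) = 14.438
H^(1/2) = 3.0310
r^(5/6) = 11.865
v = 0.195 * 14.438 * 3.0310 / 11.865 = 0.71920 m/s

0.71920 m/s


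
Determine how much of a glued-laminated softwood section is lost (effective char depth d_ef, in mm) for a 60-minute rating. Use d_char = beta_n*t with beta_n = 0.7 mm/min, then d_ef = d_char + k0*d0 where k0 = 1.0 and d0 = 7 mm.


d_char = 0.7 * 60 = 42 mm
d_ef = 42 + 1.0*7 = 49 mm

49 mm


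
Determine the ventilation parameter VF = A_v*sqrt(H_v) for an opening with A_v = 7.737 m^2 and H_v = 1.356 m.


sqrt(H_v) = 1.1645
VF = 7.737 * 1.1645 = 9.0095 m^(5/2)

9.0095 m^(5/2)


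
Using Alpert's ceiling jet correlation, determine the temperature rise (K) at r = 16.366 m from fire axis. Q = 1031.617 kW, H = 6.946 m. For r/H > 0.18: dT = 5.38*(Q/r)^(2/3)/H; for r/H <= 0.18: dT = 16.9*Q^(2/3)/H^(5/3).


r/H = 16.366 / 6.946 = 2.3562
r/H > 0.18, so dT = 5.38*(Q/r)^(2/3)/H
Q/r = 63.034
(Q/r)^(2/3) = 15.839
dT = 5.38 * 15.839 / 6.946 = 12.268 K

12.268 K
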